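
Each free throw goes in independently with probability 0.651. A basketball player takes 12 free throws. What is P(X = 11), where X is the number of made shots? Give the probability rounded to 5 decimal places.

0.03727

X ~ Binomial(n=12, p=0.651).
P(X=11) = C(12,11) · p^11 · (1−p)^1
= 12 · 0.0089 · 0.349 = 0.0372733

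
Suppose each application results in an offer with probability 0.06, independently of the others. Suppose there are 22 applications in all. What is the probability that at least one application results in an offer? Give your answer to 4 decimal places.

P(at least one) = 1 − P(none) = 1 − (1 − 0.06)^22
= 1 − 0.256338 = 0.743662

0.7437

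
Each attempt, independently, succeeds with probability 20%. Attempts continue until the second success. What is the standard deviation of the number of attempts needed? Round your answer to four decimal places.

6.3246

Y = total attempts until the second success; negative binomial with r=2, p=0.20.
SD(Y) = √[r(1−p)/p²] = √(40.000000) = 6.324555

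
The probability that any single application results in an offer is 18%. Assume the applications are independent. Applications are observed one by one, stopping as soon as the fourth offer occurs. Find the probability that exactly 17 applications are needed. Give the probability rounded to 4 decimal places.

Y = trial on which the fourth success occurs; negative binomial, r=4, p=0.18.
P(Y=17) = C(16,3) · p^4 · (1−p)^13
= 560 · 0.0010498 · 0.075784 = 0.044551

0.0446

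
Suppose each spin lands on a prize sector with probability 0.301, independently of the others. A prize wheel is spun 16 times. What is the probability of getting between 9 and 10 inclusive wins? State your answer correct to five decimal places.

0.02462

X ~ Binomial(16, 0.301); P(9 ≤ X ≤ 10) = Σ C(16,k) p^k (1−p)^(16−k) over k:
  k=9: C(16,9)·0.301^9·0.699^7 = 0.0189175
  k=10: C(16,10)·0.301^10·0.699^6 = 0.0057023
Total = 0.0246199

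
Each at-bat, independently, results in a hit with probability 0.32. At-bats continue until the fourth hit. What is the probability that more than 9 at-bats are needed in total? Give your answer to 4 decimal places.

Needing more than 9 at-bats ⇔ fewer than 4 successes in the first 9. With X ~ Binomial(9, 0.32), P(Y > 9) = P(X ≤ 3).
  k=0: C(9,0)·0.32^0·0.68^9 = 0.031087
  k=1: C(9,1)·0.32^1·0.68^8 = 0.131663
  k=2: C(9,2)·0.32^2·0.68^7 = 0.247836
  k=3: C(9,3)·0.32^3·0.68^6 = 0.272134
P(X ≤ 3) = 0.682720

0.6827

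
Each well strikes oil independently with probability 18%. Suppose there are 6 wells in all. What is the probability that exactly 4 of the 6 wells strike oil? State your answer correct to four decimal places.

X ~ Binomial(n=6, p=0.18).
P(X=4) = C(6,4) · p^4 · (1−p)^2
= 15 · 0.0010498 · 0.6724 = 0.010588

0.0106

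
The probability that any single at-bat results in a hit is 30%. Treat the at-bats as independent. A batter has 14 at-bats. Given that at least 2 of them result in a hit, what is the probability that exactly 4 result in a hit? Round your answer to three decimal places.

0.240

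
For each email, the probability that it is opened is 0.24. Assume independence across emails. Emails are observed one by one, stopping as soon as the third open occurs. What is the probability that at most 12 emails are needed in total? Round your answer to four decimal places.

0.5778

Finishing within 12 emails ⇔ at least 3 successes in the first 12. With X ~ Binomial(12, 0.24), P(Y ≤ 12) = 1 − P(X ≤ 2).
  k=0: C(12,0)·0.24^0·0.76^12 = 0.037133
  k=1: C(12,1)·0.24^1·0.76^11 = 0.140716
  k=2: C(12,2)·0.24^2·0.76^10 = 0.244401
1 − 0.422249 = 0.577751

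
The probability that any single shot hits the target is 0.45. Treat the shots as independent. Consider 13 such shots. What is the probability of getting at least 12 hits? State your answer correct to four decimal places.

0.0005

X ~ Binomial(13, 0.45); P(X ≥ 12) = Σ C(13,k) p^k (1−p)^(13−k) over k:
  k=12: C(13,12)·0.45^12·0.55^1 = 0.000493
  k=13: C(13,13)·0.45^13·0.55^0 = 0.000031
Total = 0.000524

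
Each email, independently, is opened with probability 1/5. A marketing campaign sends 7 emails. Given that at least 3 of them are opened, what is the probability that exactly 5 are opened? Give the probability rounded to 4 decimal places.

0.0291

X ~ Binomial(7, 0.20). Want P(X=5 | X≥3) = P(X=5) / P(X≥3).
P(X=5) = C(7,5)·0.20^5·0.80^2 = 0.004301
P(X≥3) = 1 − 0.209715 − 0.367002 − 0.275251 = 0.148032
Ratio = 0.004301 / 0.148032 = 0.029053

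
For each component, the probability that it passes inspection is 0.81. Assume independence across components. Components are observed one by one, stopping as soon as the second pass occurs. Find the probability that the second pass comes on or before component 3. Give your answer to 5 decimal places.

Finishing within 3 components ⇔ at least 2 successes in the first 3. With X ~ Binomial(3, 0.81), P(Y ≤ 3) = 1 − P(X ≤ 1).
  k=0: C(3,0)·0.81^0·0.19^3 = 0.0068590
  k=1: C(3,1)·0.81^1·0.19^2 = 0.0877230
1 − 0.0945820 = 0.9054180

0.90542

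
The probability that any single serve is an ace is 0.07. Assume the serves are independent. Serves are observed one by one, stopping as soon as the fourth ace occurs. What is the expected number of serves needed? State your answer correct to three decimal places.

Y = total serves until the fourth success; negative binomial with r=4, p=0.07.
E[Y] = r / p = 4 / 0.07 = 57.14286

57.143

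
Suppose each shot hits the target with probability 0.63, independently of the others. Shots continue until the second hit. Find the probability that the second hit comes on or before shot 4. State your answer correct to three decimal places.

0.854

Finishing within 4 shots ⇔ at least 2 successes in the first 4. With X ~ Binomial(4, 0.63), P(Y ≤ 4) = 1 − P(X ≤ 1).
  k=0: C(4,0)·0.63^0·0.37^4 = 0.01874
  k=1: C(4,1)·0.63^1·0.37^3 = 0.12765
1 − 0.14639 = 0.85361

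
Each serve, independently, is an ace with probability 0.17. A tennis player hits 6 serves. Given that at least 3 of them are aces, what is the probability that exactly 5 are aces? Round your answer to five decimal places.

0.01079

X ~ Binomial(6, 0.17). Want P(X=5 | X≥3) = P(X=5) / P(X≥3).
P(X=5) = C(6,5)·0.17^5·0.83^1 = 0.0007071
P(X≥3) = 1 − 0.3269404 − 0.4017821 − 0.2057318 = 0.0655457
Ratio = 0.0007071 / 0.0655457 = 0.0107877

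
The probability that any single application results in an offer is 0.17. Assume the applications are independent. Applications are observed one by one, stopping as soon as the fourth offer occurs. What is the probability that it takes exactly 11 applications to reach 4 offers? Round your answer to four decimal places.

0.0272

Y = trial on which the fourth success occurs; negative binomial, r=4, p=0.17.
P(Y=11) = C(10,3) · p^4 · (1−p)^7
= 120 · 0.00083521 · 0.27136 = 0.027197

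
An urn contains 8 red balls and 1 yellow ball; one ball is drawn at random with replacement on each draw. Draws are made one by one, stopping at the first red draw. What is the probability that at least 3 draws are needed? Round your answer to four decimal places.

Y = number of draws to the first success; geometric, p = 0.888889.
P(Y > 2) = P(first 2 all fail) = (1−p)^2 = 0.012346

0.0123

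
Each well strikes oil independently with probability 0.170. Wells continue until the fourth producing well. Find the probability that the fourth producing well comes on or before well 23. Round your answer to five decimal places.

Finishing within 23 wells ⇔ at least 4 successes in the first 23. With X ~ Binomial(23, 0.17), P(Y ≤ 23) = 1 − P(X ≤ 3).
  k=0: C(23,0)·0.17^0·0.83^23 = 0.0137656
  k=1: C(23,1)·0.17^1·0.83^22 = 0.0648477
  k=2: C(23,2)·0.17^2·0.83^21 = 0.1461027
  k=3: C(23,3)·0.17^3·0.83^20 = 0.2094726
1 − 0.4341887 = 0.5658113

0.56581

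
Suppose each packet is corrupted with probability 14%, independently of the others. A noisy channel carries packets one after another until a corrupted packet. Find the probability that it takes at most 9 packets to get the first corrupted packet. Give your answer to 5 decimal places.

0.74267

Y = number of packets to the first success; geometric, p = 0.14.
P(Y ≤ 9) = 1 − (1−p)^9 = 1 − 0.2573274 = 0.7426726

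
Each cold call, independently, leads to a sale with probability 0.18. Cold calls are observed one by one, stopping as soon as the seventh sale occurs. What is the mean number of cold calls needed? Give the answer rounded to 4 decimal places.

38.8889

Y = total cold calls until the seventh success; negative binomial with r=7, p=0.18.
E[Y] = r / p = 7 / 0.18 = 38.888889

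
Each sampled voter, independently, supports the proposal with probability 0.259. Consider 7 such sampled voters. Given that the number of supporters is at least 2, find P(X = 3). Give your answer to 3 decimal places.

X ~ Binomial(7, 0.259). Want P(X=3 | X≥2) = P(X=3) / P(X≥2).
P(X=3) = C(7,3)·0.259^3·0.741^4 = 0.18333
P(X≥2) = 1 − 0.12267 − 0.30013 = 0.57720
Ratio = 0.18333 / 0.57720 = 0.31762

0.318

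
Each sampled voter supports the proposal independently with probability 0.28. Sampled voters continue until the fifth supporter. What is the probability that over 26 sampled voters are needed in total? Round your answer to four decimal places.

Needing more than 26 sampled voters ⇔ fewer than 5 successes in the first 26. With X ~ Binomial(26, 0.28), P(Y > 26) = P(X ≤ 4).
  k=0: C(26,0)·0.28^0·0.72^26 = 0.000195
  k=1: C(26,1)·0.28^1·0.72^25 = 0.001974
  k=2: C(26,2)·0.28^2·0.72^24 = 0.009598
  k=3: C(26,3)·0.28^3·0.72^23 = 0.029860
  k=4: C(26,4)·0.28^4·0.72^22 = 0.066771
P(X ≤ 4) = 0.108399

0.1084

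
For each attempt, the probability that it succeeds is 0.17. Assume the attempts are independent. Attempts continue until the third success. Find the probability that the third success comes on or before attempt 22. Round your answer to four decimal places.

0.7480

Finishing within 22 attempts ⇔ at least 3 successes in the first 22. With X ~ Binomial(22, 0.17), P(Y ≤ 22) = 1 − P(X ≤ 2).
  k=0: C(22,0)·0.17^0·0.83^22 = 0.016585
  k=1: C(22,1)·0.17^1·0.83^21 = 0.074733
  k=2: C(22,2)·0.17^2·0.83^20 = 0.160721
1 − 0.252039 = 0.747961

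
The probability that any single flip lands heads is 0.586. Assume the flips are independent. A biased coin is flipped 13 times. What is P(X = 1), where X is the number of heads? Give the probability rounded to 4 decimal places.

0.0002

X ~ Binomial(n=13, p=0.586).
P(X=1) = C(13,1) · p^1 · (1−p)^12
= 13 · 0.586 · 2.5352e-05 = 0.000193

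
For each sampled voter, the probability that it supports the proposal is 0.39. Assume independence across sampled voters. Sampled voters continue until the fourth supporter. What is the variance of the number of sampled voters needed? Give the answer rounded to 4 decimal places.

16.0421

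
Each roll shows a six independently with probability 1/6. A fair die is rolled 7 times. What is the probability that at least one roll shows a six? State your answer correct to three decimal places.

0.721

P(at least one) = 1 − P(none) = 1 − (1 − 0.166667)^7
= 1 − 0.27908 = 0.72092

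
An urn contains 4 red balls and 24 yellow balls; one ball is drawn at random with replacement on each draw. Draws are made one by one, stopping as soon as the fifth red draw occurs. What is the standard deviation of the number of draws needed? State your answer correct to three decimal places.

14.491

Y = total draws until the fifth success; negative binomial with r=5, p=0.142857.
SD(Y) = √[r(1−p)/p²] = √(210.00000) = 14.49138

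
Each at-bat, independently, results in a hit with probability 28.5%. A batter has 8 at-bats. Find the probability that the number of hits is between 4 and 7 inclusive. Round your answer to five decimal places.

X ~ Binomial(8, 0.285); P(4 ≤ X ≤ 7) = Σ C(8,k) p^k (1−p)^(8−k) over k:
  k=4: C(8,4)·0.285^4·0.715^4 = 0.1206984
  k=5: C(8,5)·0.285^5·0.715^3 = 0.0384885
  k=6: C(8,6)·0.285^6·0.715^2 = 0.0076708
  k=7: C(8,7)·0.285^7·0.715^1 = 0.0008736
Total = 0.1677313

0.16773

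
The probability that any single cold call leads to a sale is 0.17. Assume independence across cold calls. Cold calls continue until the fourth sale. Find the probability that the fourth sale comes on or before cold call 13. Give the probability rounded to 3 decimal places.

Finishing within 13 cold calls ⇔ at least 4 successes in the first 13. With X ~ Binomial(13, 0.17), P(Y ≤ 13) = 1 − P(X ≤ 3).
  k=0: C(13,0)·0.17^0·0.83^13 = 0.08872
  k=1: C(13,1)·0.17^1·0.83^12 = 0.23623
  k=2: C(13,2)·0.17^2·0.83^11 = 0.29030
  k=3: C(13,3)·0.17^3·0.83^10 = 0.21802
1 − 0.83327 = 0.16673

0.167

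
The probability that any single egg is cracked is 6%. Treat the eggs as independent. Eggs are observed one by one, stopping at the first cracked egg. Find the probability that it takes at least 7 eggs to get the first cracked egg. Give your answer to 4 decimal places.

Y = number of eggs to the first success; geometric, p = 0.06.
P(Y > 6) = P(first 6 all fail) = (1−p)^6 = 0.689870

0.6899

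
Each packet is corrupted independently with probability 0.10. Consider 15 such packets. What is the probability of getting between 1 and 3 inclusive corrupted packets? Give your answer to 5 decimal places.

0.73855

X ~ Binomial(15, 0.10); P(1 ≤ X ≤ 3) = Σ C(15,k) p^k (1−p)^(15−k) over k:
  k=1: C(15,1)·0.10^1·0.90^14 = 0.3431519
  k=2: C(15,2)·0.10^2·0.90^13 = 0.2668959
  k=3: C(15,3)·0.10^3·0.90^12 = 0.1285054
Total = 0.7385532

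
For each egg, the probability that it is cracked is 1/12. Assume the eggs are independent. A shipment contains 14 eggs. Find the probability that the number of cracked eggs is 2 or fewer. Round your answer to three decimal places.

0.895

X ~ Binomial(14, 0.083333); P(X ≤ 2) = Σ C(14,k) p^k (1−p)^(14−k) over k:
  k=0: C(14,0)·0.083333^0·0.916667^14 = 0.29577
  k=1: C(14,1)·0.083333^1·0.916667^13 = 0.37644
  k=2: C(14,2)·0.083333^2·0.916667^12 = 0.22244
Total = 0.89466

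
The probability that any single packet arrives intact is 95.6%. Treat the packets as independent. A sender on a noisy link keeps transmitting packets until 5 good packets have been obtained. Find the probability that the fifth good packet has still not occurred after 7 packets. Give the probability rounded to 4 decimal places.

0.0026

Needing more than 7 packets ⇔ fewer than 5 successes in the first 7. With X ~ Binomial(7, 0.956), P(Y > 7) = P(X ≤ 4).
  k=0: C(7,0)·0.956^0·0.044^7 = 0.000000
  k=1: C(7,1)·0.956^1·0.044^6 = 0.000000
  k=2: C(7,2)·0.956^2·0.044^5 = 0.000003
  k=3: C(7,3)·0.956^3·0.044^4 = 0.000115
  k=4: C(7,4)·0.956^4·0.044^3 = 0.002490
P(X ≤ 4) = 0.002608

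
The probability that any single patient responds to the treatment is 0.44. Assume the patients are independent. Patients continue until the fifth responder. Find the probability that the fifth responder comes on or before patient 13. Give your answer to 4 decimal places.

0.7493

Finishing within 13 patients ⇔ at least 5 successes in the first 13. With X ~ Binomial(13, 0.44), P(Y ≤ 13) = 1 − P(X ≤ 4).
  k=0: C(13,0)·0.44^0·0.56^13 = 0.000533
  k=1: C(13,1)·0.44^1·0.56^12 = 0.005441
  k=2: C(13,2)·0.44^2·0.56^11 = 0.025649
  k=3: C(13,3)·0.44^3·0.56^10 = 0.073893
  k=4: C(13,4)·0.44^4·0.56^9 = 0.145147
1 − 0.250663 = 0.749337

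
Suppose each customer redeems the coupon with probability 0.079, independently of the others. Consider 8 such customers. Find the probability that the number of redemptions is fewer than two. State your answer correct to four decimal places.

0.8729

X ~ Binomial(8, 0.079); P(X ≤ 1) = Σ C(8,k) p^k (1−p)^(8−k) over k:
  k=0: C(8,0)·0.079^0·0.921^8 = 0.517699
  k=1: C(8,1)·0.079^1·0.921^7 = 0.355250
Total = 0.872949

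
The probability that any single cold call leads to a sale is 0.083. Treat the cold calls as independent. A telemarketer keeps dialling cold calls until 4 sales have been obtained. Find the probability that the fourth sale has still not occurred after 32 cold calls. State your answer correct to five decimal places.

0.72726

Needing more than 32 cold calls ⇔ fewer than 4 successes in the first 32. With X ~ Binomial(32, 0.083), P(Y > 32) = P(X ≤ 3).
  k=0: C(32,0)·0.083^0·0.917^32 = 0.0624912
  k=1: C(32,1)·0.083^1·0.917^31 = 0.1809995
  k=2: C(32,2)·0.083^2·0.917^30 = 0.2539323
  k=3: C(32,3)·0.083^3·0.917^29 = 0.2298406
P(X ≤ 3) = 0.7272636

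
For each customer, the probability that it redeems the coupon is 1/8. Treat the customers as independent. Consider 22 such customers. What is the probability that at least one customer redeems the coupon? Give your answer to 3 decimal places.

P(at least one) = 1 − P(none) = 1 − (1 − 0.125)^22
= 1 − 0.05299 = 0.94701

0.947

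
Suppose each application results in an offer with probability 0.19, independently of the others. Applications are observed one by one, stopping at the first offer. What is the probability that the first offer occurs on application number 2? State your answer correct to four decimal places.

Geometric (trials to first success), p = 0.19.
P(Y = 2) = (1−p)^1 · p = 0.81 · 0.19 = 0.153900

0.1539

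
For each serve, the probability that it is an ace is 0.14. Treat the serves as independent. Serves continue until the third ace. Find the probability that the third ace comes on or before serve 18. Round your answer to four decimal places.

0.4713

Finishing within 18 serves ⇔ at least 3 successes in the first 18. With X ~ Binomial(18, 0.14), P(Y ≤ 18) = 1 − P(X ≤ 2).
  k=0: C(18,0)·0.14^0·0.86^18 = 0.066217
  k=1: C(18,1)·0.14^1·0.86^17 = 0.194032
  k=2: C(18,2)·0.14^2·0.86^16 = 0.268487
1 − 0.528736 = 0.471264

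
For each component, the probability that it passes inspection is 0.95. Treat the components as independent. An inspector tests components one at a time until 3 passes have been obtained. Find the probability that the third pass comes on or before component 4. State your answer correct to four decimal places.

0.9860

Finishing within 4 components ⇔ at least 3 successes in the first 4. With X ~ Binomial(4, 0.95), P(Y ≤ 4) = 1 − P(X ≤ 2).
  k=0: C(4,0)·0.95^0·0.05^4 = 0.000006
  k=1: C(4,1)·0.95^1·0.05^3 = 0.000475
  k=2: C(4,2)·0.95^2·0.05^2 = 0.013537
1 − 0.014019 = 0.985981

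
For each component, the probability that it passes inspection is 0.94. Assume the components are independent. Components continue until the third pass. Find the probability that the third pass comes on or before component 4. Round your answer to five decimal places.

0.98009

Finishing within 4 components ⇔ at least 3 successes in the first 4. With X ~ Binomial(4, 0.94), P(Y ≤ 4) = 1 − P(X ≤ 2).
  k=0: C(4,0)·0.94^0·0.06^4 = 0.0000130
  k=1: C(4,1)·0.94^1·0.06^3 = 0.0008122
  k=2: C(4,2)·0.94^2·0.06^2 = 0.0190858
1 − 0.0199109 = 0.9800891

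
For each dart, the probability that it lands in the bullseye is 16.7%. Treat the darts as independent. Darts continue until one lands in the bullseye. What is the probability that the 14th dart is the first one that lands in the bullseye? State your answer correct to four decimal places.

Geometric (trials to first success), p = 0.167.
P(Y = 14) = (1−p)^13 · p = 0.092979 · 0.167 = 0.015527

0.0155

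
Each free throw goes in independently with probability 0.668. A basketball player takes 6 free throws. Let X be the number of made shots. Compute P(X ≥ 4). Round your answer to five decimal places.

X ~ Binomial(6, 0.668); P(X ≥ 4) = Σ C(6,k) p^k (1−p)^(6−k) over k:
  k=4: C(6,4)·0.668^4·0.332^2 = 0.3292102
  k=5: C(6,5)·0.668^5·0.332^1 = 0.2649547
  k=6: C(6,6)·0.668^6·0.332^0 = 0.0888503
Total = 0.6830152

0.68302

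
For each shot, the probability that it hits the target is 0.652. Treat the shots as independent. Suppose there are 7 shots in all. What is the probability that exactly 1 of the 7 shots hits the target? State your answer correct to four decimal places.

0.0081

X ~ Binomial(n=7, p=0.652).
P(X=1) = C(7,1) · p^1 · (1−p)^6
= 7 · 0.652 · 0.0017761 = 0.008106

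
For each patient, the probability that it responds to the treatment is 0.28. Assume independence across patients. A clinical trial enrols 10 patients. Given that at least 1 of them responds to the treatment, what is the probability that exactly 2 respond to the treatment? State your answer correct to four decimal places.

X ~ Binomial(10, 0.28). Want P(X=2 | X≥1) = P(X=2) / P(X≥1).
P(X=2) = C(10,2)·0.28^2·0.72^8 = 0.254794
P(X≥1) = 1 − 0.037439 = 0.962561
Ratio = 0.254794 / 0.962561 = 0.264704

0.2647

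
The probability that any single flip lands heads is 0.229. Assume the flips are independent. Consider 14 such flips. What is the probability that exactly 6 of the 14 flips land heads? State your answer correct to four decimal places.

X ~ Binomial(n=14, p=0.229).
P(X=6) = C(14,6) · p^6 · (1−p)^8
= 3003 · 0.00014422 · 0.12486 = 0.054076

0.0541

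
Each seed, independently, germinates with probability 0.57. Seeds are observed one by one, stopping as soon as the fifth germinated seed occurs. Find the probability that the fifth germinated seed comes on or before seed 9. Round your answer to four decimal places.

Finishing within 9 seeds ⇔ at least 5 successes in the first 9. With X ~ Binomial(9, 0.57), P(Y ≤ 9) = 1 − P(X ≤ 4).
  k=0: C(9,0)·0.57^0·0.43^9 = 0.000503
  k=1: C(9,1)·0.57^1·0.43^8 = 0.005996
  k=2: C(9,2)·0.57^2·0.43^7 = 0.031793
  k=3: C(9,3)·0.57^3·0.43^6 = 0.098336
  k=4: C(9,4)·0.57^4·0.43^5 = 0.195529
1 − 0.332158 = 0.667842

0.6678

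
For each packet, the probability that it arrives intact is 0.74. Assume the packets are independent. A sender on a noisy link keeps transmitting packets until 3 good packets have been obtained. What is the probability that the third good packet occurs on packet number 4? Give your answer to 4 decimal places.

0.3161

Y = trial on which the third success occurs; negative binomial, r=3, p=0.74.
P(Y=4) = C(3,2) · p^3 · (1−p)^1
= 3 · 0.40522 · 0.26 = 0.316075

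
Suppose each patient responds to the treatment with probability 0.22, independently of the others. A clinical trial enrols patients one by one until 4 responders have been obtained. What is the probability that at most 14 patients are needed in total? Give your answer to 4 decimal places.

Finishing within 14 patients ⇔ at least 4 successes in the first 14. With X ~ Binomial(14, 0.22), P(Y ≤ 14) = 1 − P(X ≤ 3).
  k=0: C(14,0)·0.22^0·0.78^14 = 0.030855
  k=1: C(14,1)·0.22^1·0.78^13 = 0.121837
  k=2: C(14,2)·0.22^2·0.78^12 = 0.223369
  k=3: C(14,3)·0.22^3·0.78^11 = 0.252006
1 − 0.628066 = 0.371934

0.3719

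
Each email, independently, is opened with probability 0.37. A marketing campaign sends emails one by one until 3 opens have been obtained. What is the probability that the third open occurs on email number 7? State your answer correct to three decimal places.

0.120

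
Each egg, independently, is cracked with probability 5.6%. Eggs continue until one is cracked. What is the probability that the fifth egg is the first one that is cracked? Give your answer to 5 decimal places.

Geometric (trials to first success), p = 0.056.
P(Y = 5) = (1−p)^4 · p = 0.79412 · 0.056 = 0.0444709

0.04447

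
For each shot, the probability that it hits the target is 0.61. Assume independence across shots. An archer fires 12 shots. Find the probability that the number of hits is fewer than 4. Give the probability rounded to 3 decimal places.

0.013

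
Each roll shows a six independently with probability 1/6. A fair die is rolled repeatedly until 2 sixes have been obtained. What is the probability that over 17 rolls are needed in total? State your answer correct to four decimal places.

0.1983

Needing more than 17 rolls ⇔ fewer than 2 successes in the first 17. With X ~ Binomial(17, 0.166667), P(Y > 17) = P(X ≤ 1).
  k=0: C(17,0)·0.166667^0·0.833333^17 = 0.045073
  k=1: C(17,1)·0.166667^1·0.833333^16 = 0.153249
P(X ≤ 1) = 0.198322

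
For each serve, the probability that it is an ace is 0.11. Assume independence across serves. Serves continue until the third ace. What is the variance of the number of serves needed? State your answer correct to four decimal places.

Y = total serves until the third success; negative binomial with r=3, p=0.11.
Var(Y) = r(1−p)/p² = 3·0.89 / 0.11² = 220.661157

220.6612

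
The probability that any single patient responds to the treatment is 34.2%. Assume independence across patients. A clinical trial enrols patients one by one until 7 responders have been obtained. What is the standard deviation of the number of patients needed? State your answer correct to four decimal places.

6.2753

Y = total patients until the seventh success; negative binomial with r=7, p=0.342.
SD(Y) = √[r(1−p)/p²] = √(39.379638) = 6.275320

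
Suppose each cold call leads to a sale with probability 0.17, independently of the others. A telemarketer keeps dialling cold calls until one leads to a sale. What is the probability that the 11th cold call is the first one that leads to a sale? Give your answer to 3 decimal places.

Geometric (trials to first success), p = 0.17.
P(Y = 11) = (1−p)^10 · p = 0.15516 · 0.17 = 0.02638

0.026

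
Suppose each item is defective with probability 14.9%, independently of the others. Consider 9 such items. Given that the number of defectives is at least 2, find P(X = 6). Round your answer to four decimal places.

0.0014

X ~ Binomial(9, 0.149). Want P(X=6 | X≥2) = P(X=6) / P(X≥2).
P(X=6) = C(9,6)·0.149^6·0.851^3 = 0.000566
P(X≥2) = 1 − 0.234081 − 0.368863 = 0.397056
Ratio = 0.000566 / 0.397056 = 0.001427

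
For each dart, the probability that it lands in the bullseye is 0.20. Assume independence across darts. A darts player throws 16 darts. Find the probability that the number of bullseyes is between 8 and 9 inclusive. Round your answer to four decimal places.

0.0068

X ~ Binomial(16, 0.20); P(8 ≤ X ≤ 9) = Σ C(16,k) p^k (1−p)^(16−k) over k:
  k=8: C(16,8)·0.20^8·0.80^8 = 0.005528
  k=9: C(16,9)·0.20^9·0.80^7 = 0.001228
Total = 0.006756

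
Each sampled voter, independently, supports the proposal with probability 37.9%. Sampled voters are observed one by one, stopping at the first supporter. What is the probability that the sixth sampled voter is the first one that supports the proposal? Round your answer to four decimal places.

0.0350

Geometric (trials to first success), p = 0.379.
P(Y = 6) = (1−p)^5 · p = 0.092354 · 0.379 = 0.035002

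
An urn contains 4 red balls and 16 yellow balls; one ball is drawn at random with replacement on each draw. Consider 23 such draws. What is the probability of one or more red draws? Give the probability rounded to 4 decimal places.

0.9941

P(at least one) = 1 − P(none) = 1 − (1 − 0.20)^23
= 1 − 0.005903 = 0.994097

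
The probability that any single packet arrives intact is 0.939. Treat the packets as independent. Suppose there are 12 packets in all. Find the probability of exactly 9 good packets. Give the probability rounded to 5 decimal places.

0.02834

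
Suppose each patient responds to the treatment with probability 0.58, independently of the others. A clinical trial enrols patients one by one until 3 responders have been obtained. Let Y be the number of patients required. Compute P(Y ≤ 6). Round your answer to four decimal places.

0.7920

Finishing within 6 patients ⇔ at least 3 successes in the first 6. With X ~ Binomial(6, 0.58), P(Y ≤ 6) = 1 − P(X ≤ 2).
  k=0: C(6,0)·0.58^0·0.42^6 = 0.005489
  k=1: C(6,1)·0.58^1·0.42^5 = 0.045481
  k=2: C(6,2)·0.58^2·0.42^4 = 0.157016
1 − 0.207986 = 0.792014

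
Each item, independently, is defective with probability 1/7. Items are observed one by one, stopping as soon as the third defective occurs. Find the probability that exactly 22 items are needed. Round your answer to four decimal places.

0.0327

Y = trial on which the third success occurs; negative binomial, r=3, p=0.142857.
P(Y=22) = C(21,2) · p^3 · (1−p)^19
= 210 · 0.0029155 · 0.053458 = 0.032729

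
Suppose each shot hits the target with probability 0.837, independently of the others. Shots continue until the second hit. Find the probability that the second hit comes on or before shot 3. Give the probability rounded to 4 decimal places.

0.9290

Finishing within 3 shots ⇔ at least 2 successes in the first 3. With X ~ Binomial(3, 0.837), P(Y ≤ 3) = 1 − P(X ≤ 1).
  k=0: C(3,0)·0.837^0·0.163^3 = 0.004331
  k=1: C(3,1)·0.837^1·0.163^2 = 0.066715
1 − 0.071046 = 0.928954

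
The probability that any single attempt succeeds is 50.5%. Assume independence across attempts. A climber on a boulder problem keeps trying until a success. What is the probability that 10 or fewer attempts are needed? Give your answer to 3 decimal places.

Y = number of attempts to the first success; geometric, p = 0.505.
P(Y ≤ 10) = 1 − (1−p)^10 = 1 − 0.00088 = 0.99912

0.999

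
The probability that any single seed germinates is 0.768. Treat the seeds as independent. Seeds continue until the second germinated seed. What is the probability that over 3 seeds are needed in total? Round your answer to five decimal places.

0.13650

Needing more than 3 seeds ⇔ fewer than 2 successes in the first 3. With X ~ Binomial(3, 0.768), P(Y > 3) = P(X ≤ 1).
  k=0: C(3,0)·0.768^0·0.232^3 = 0.0124872
  k=1: C(3,1)·0.768^1·0.232^2 = 0.1240105
P(X ≤ 1) = 0.1364977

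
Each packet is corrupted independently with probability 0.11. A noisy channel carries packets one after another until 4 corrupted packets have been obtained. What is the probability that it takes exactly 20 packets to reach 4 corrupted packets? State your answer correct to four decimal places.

Y = trial on which the fourth success occurs; negative binomial, r=4, p=0.11.
P(Y=20) = C(19,3) · p^4 · (1−p)^16
= 969 · 0.00014641 · 0.15497 = 0.021985

0.0220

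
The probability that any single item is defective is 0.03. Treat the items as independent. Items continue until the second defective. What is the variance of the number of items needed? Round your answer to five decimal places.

2155.55556

Y = total items until the second success; negative binomial with r=2, p=0.03.
Var(Y) = r(1−p)/p² = 2·0.97 / 0.03² = 2155.5555556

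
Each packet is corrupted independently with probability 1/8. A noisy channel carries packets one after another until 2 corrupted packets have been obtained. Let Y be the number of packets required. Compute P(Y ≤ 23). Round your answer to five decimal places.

Finishing within 23 packets ⇔ at least 2 successes in the first 23. With X ~ Binomial(23, 0.125), P(Y ≤ 23) = 1 − P(X ≤ 1).
  k=0: C(23,0)·0.125^0·0.875^23 = 0.0463645
  k=1: C(23,1)·0.125^1·0.875^22 = 0.1523404
1 − 0.1987048 = 0.8012952

0.80130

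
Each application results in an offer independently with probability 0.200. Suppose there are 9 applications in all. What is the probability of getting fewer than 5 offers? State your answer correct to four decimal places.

X ~ Binomial(9, 0.20); P(X ≤ 4) = Σ C(9,k) p^k (1−p)^(9−k) over k:
  k=0: C(9,0)·0.20^0·0.80^9 = 0.134218
  k=1: C(9,1)·0.20^1·0.80^8 = 0.301990
  k=2: C(9,2)·0.20^2·0.80^7 = 0.301990
  k=3: C(9,3)·0.20^3·0.80^6 = 0.176161
  k=4: C(9,4)·0.20^4·0.80^5 = 0.066060
Total = 0.980419

0.9804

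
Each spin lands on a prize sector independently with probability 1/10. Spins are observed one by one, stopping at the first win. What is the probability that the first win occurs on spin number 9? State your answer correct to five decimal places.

0.04305

Geometric (trials to first success), p = 0.10.
P(Y = 9) = (1−p)^8 · p = 0.43047 · 0.10 = 0.0430467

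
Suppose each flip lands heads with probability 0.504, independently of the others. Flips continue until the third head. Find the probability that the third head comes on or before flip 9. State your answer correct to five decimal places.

Finishing within 9 flips ⇔ at least 3 successes in the first 9. With X ~ Binomial(9, 0.504), P(Y ≤ 9) = 1 − P(X ≤ 2).
  k=0: C(9,0)·0.504^0·0.496^9 = 0.0018169
  k=1: C(9,1)·0.504^1·0.496^8 = 0.0166160
  k=2: C(9,2)·0.504^2·0.496^7 = 0.0675360
1 − 0.0859689 = 0.9140311

0.91403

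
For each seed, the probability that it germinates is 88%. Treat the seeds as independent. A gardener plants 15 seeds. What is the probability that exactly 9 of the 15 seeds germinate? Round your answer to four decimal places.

X ~ Binomial(n=15, p=0.88).
P(X=9) = C(15,9) · p^9 · (1−p)^6
= 5005 · 0.31648 · 2.986e-06 = 0.004730

0.0047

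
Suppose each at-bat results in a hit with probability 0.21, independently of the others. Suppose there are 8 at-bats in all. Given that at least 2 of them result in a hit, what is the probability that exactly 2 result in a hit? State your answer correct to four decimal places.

X ~ Binomial(8, 0.21). Want P(X=2 | X≥2) = P(X=2) / P(X≥2).
P(X=2) = C(8,2)·0.21^2·0.79^6 = 0.300164
P(X≥2) = 1 − 0.151711 − 0.322626 = 0.525663
Ratio = 0.300164 / 0.525663 = 0.571020

0.5710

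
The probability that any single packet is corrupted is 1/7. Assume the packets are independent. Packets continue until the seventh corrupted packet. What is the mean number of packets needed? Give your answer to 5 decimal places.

Y = total packets until the seventh success; negative binomial with r=7, p=0.142857.
E[Y] = r / p = 7 / 0.142857 = 49.0000000

49.00000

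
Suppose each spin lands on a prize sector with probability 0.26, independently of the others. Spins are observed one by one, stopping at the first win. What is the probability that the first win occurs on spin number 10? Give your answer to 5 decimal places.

Geometric (trials to first success), p = 0.26.
P(Y = 10) = (1−p)^9 · p = 0.06654 · 0.26 = 0.0173005

0.01730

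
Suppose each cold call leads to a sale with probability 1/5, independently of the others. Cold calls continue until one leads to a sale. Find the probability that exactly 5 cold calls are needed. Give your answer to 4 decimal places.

Geometric (trials to first success), p = 0.20.
P(Y = 5) = (1−p)^4 · p = 0.4096 · 0.20 = 0.081920

0.0819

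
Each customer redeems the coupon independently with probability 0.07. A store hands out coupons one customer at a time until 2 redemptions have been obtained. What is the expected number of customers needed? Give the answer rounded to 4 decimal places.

Y = total customers until the second success; negative binomial with r=2, p=0.07.
E[Y] = r / p = 2 / 0.07 = 28.571429

28.5714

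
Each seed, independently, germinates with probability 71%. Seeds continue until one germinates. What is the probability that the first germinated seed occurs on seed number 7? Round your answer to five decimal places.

0.00042

Geometric (trials to first success), p = 0.71.
P(Y = 7) = (1−p)^6 · p = 0.00059482 · 0.71 = 0.0004223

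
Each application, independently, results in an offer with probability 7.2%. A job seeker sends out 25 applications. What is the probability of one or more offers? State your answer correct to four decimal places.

0.8456

P(at least one) = 1 − P(none) = 1 − (1 − 0.072)^25
= 1 − 0.154419 = 0.845581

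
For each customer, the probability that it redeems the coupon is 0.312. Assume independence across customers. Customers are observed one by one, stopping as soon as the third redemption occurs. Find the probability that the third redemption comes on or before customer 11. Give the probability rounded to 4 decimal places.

0.7172

Finishing within 11 customers ⇔ at least 3 successes in the first 11. With X ~ Binomial(11, 0.312), P(Y ≤ 11) = 1 − P(X ≤ 2).
  k=0: C(11,0)·0.312^0·0.688^11 = 0.016348
  k=1: C(11,1)·0.312^1·0.688^10 = 0.081551
  k=2: C(11,2)·0.312^2·0.688^9 = 0.184913
1 − 0.282813 = 0.717187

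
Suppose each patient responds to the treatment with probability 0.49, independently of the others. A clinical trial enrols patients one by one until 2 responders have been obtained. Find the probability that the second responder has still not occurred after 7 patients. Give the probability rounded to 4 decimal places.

Needing more than 7 patients ⇔ fewer than 2 successes in the first 7. With X ~ Binomial(7, 0.49), P(Y > 7) = P(X ≤ 1).
  k=0: C(7,0)·0.49^0·0.51^7 = 0.008974
  k=1: C(7,1)·0.49^1·0.51^6 = 0.060355
P(X ≤ 1) = 0.069329

0.0693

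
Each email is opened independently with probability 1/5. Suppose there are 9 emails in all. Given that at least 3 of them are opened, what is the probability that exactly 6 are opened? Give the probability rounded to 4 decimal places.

X ~ Binomial(9, 0.20). Want P(X=6 | X≥3) = P(X=6) / P(X≥3).
P(X=6) = C(9,6)·0.20^6·0.80^3 = 0.002753
P(X≥3) = 1 − 0.134218 − 0.301990 − 0.301990 = 0.261802
Ratio = 0.002753 / 0.261802 = 0.010514

0.0105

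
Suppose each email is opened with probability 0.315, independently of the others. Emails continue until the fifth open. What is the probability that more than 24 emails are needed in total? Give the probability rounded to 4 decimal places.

0.0846

Needing more than 24 emails ⇔ fewer than 5 successes in the first 24. With X ~ Binomial(24, 0.315), P(Y > 24) = P(X ≤ 4).
  k=0: C(24,0)·0.315^0·0.685^24 = 0.000114
  k=1: C(24,1)·0.315^1·0.685^23 = 0.001257
  k=2: C(24,2)·0.315^2·0.685^22 = 0.006648
  k=3: C(24,3)·0.315^3·0.685^21 = 0.022420
  k=4: C(24,4)·0.315^4·0.685^20 = 0.054128
P(X ≤ 4) = 0.084568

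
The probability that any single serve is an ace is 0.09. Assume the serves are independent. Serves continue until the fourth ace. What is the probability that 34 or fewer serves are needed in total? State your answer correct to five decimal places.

Finishing within 34 serves ⇔ at least 4 successes in the first 34. With X ~ Binomial(34, 0.09), P(Y ≤ 34) = 1 − P(X ≤ 3).
  k=0: C(34,0)·0.09^0·0.91^34 = 0.0404956
  k=1: C(34,1)·0.09^1·0.91^33 = 0.1361719
  k=2: C(34,2)·0.09^2·0.91^32 = 0.2222145
  k=3: C(34,3)·0.09^3·0.91^31 = 0.2344241
1 − 0.6333060 = 0.3666940

0.36669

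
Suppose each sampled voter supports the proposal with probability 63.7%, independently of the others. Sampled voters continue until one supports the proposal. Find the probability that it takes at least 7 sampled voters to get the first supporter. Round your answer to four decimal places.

0.0023

Y = number of sampled voters to the first success; geometric, p = 0.637.
P(Y > 6) = P(first 6 all fail) = (1−p)^6 = 0.002288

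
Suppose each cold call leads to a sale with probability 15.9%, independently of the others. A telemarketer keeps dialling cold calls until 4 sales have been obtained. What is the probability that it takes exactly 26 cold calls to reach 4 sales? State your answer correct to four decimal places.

0.0326

Y = trial on which the fourth success occurs; negative binomial, r=4, p=0.159.
P(Y=26) = C(25,3) · p^4 · (1−p)^22
= 2300 · 0.00063913 · 0.022157 = 0.032571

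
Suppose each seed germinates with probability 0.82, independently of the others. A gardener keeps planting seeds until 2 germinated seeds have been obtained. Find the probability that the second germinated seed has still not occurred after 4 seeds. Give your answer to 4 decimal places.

0.0202

Needing more than 4 seeds ⇔ fewer than 2 successes in the first 4. With X ~ Binomial(4, 0.82), P(Y > 4) = P(X ≤ 1).
  k=0: C(4,0)·0.82^0·0.18^4 = 0.001050
  k=1: C(4,1)·0.82^1·0.18^3 = 0.019129
P(X ≤ 1) = 0.020179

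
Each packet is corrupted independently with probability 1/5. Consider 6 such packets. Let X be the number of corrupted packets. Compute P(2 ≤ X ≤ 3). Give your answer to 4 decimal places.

X ~ Binomial(6, 0.20); P(2 ≤ X ≤ 3) = Σ C(6,k) p^k (1−p)^(6−k) over k:
  k=2: C(6,2)·0.20^2·0.80^4 = 0.245760
  k=3: C(6,3)·0.20^3·0.80^3 = 0.081920
Total = 0.327680

0.3277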